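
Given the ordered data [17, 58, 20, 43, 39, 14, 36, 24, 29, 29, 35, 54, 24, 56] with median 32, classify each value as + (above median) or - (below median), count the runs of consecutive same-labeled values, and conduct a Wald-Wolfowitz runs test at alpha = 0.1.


Step 1: Compute median = 32; label A = above, B = below.
Labels in order: BABAABABBBAABA  (n_A = 7, n_B = 7)
Step 2: Count runs R = 10.
Step 3: Under H0 (random ordering), E[R] = 2*n_A*n_B/(n_A+n_B) + 1 = 2*7*7/14 + 1 = 8.0000.
        Var[R] = 2*n_A*n_B*(2*n_A*n_B - n_A - n_B) / ((n_A+n_B)^2 * (n_A+n_B-1)) = 8232/2548 = 3.2308.
        SD[R] = 1.7974.
Step 4: Continuity-corrected z = (R - 0.5 - E[R]) / SD[R] = (10 - 0.5 - 8.0000) / 1.7974 = 0.8345.
Step 5: Two-sided p-value via normal approximation = 2*(1 - Phi(|z|)) = 0.403986.
Step 6: alpha = 0.1. fail to reject H0.

R = 10, z = 0.8345, p = 0.403986, fail to reject H0.


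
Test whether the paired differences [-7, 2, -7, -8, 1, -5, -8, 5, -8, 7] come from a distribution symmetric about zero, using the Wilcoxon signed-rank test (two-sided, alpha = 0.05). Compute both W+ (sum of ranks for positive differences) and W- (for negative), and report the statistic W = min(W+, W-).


Step 1: Drop any zero differences (none here) and take |d_i|.
|d| = [7, 2, 7, 8, 1, 5, 8, 5, 8, 7]
Step 2: Midrank |d_i| (ties get averaged ranks).
ranks: |7|->6, |2|->2, |7|->6, |8|->9, |1|->1, |5|->3.5, |8|->9, |5|->3.5, |8|->9, |7|->6
Step 3: Attach original signs; sum ranks with positive sign and with negative sign.
W+ = 2 + 1 + 3.5 + 6 = 12.5
W- = 6 + 6 + 9 + 3.5 + 9 + 9 = 42.5
(Check: W+ + W- = 55 should equal n(n+1)/2 = 55.)
Step 4: Test statistic W = min(W+, W-) = 12.5.
Step 5: Ties in |d|, so use the tie-corrected normal approximation.
        E[W] = n(n+1)/4 = 10*11/4 = 27.5.
        Tie groups: |d|=5 (t=2), |d|=7 (t=3), |d|=8 (t=3); sum(t^3 - t) = 54.
        Var[W] = n(n+1)(2n+1)/24 - sum(t^3-t)/48 = 2310/24 - 54/48 = 95.125.
        z = (W - E[W]) / sqrt(Var[W]) = (12.5 - 27.5) / 9.7532 = -1.5380.
        Two-sided p = 2*Phi(z) = 0.124059.
Step 6: alpha = 0.05. fail to reject H0.

W+ = 12.5, W- = 42.5, W = min = 12.5, p = 0.124059, fail to reject H0.


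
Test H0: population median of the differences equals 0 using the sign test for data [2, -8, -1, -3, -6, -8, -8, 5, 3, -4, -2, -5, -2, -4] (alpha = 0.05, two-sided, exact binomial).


Step 1: Discard zero differences. Original n = 14; n_eff = number of nonzero differences = 14.
Nonzero differences (with sign): +2, -8, -1, -3, -6, -8, -8, +5, +3, -4, -2, -5, -2, -4
Step 2: Count signs: positive = 3, negative = 11.
Step 3: Under H0: P(positive) = 0.5, so the number of positives S ~ Bin(14, 0.5).
Step 4: Two-sided exact p-value = sum of Bin(14,0.5) probabilities at or below the observed probability = 0.057373.
Step 5: alpha = 0.05. fail to reject H0.

n_eff = 14, pos = 3, neg = 11, p = 0.057373, fail to reject H0.


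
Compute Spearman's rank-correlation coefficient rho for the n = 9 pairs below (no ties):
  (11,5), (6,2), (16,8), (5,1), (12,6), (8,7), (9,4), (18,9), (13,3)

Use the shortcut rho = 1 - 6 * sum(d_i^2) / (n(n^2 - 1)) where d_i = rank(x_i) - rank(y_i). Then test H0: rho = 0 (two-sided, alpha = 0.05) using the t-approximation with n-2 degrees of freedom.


Step 1: Rank x and y separately (midranks; no ties here).
rank(x): 11->5, 6->2, 16->8, 5->1, 12->6, 8->3, 9->4, 18->9, 13->7
rank(y): 5->5, 2->2, 8->8, 1->1, 6->6, 7->7, 4->4, 9->9, 3->3
Step 2: d_i = R_x(i) - R_y(i); compute d_i^2.
  (5-5)^2=0, (2-2)^2=0, (8-8)^2=0, (1-1)^2=0, (6-6)^2=0, (3-7)^2=16, (4-4)^2=0, (9-9)^2=0, (7-3)^2=16
sum(d^2) = 32.
Step 3: rho = 1 - 6*32 / (9*(9^2 - 1)) = 1 - 192/720 = 0.733333.
Step 4: Under H0, t = rho * sqrt((n-2)/(1-rho^2)) = 2.8538 ~ t(7).
Step 5: Two-sided p-value from the t-distribution with 7 df = 0.024554.
Step 6: alpha = 0.05. reject H0.

rho = 0.7333, p = 0.024554, reject H0 at alpha = 0.05.


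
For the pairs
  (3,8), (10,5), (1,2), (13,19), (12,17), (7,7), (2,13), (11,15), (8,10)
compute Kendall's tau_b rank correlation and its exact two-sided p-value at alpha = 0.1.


Step 1: Enumerate the 36 unordered pairs (i,j) with i<j and classify each by sign(x_j-x_i) * sign(y_j-y_i).
  (1,2):dx=+7,dy=-3->D; (1,3):dx=-2,dy=-6->C; (1,4):dx=+10,dy=+11->C; (1,5):dx=+9,dy=+9->C
  (1,6):dx=+4,dy=-1->D; (1,7):dx=-1,dy=+5->D; (1,8):dx=+8,dy=+7->C; (1,9):dx=+5,dy=+2->C
  (2,3):dx=-9,dy=-3->C; (2,4):dx=+3,dy=+14->C; (2,5):dx=+2,dy=+12->C; (2,6):dx=-3,dy=+2->D
  (2,7):dx=-8,dy=+8->D; (2,8):dx=+1,dy=+10->C; (2,9):dx=-2,dy=+5->D; (3,4):dx=+12,dy=+17->C
  (3,5):dx=+11,dy=+15->C; (3,6):dx=+6,dy=+5->C; (3,7):dx=+1,dy=+11->C; (3,8):dx=+10,dy=+13->C
  (3,9):dx=+7,dy=+8->C; (4,5):dx=-1,dy=-2->C; (4,6):dx=-6,dy=-12->C; (4,7):dx=-11,dy=-6->C
  (4,8):dx=-2,dy=-4->C; (4,9):dx=-5,dy=-9->C; (5,6):dx=-5,dy=-10->C; (5,7):dx=-10,dy=-4->C
  (5,8):dx=-1,dy=-2->C; (5,9):dx=-4,dy=-7->C; (6,7):dx=-5,dy=+6->D; (6,8):dx=+4,dy=+8->C
  (6,9):dx=+1,dy=+3->C; (7,8):dx=+9,dy=+2->C; (7,9):dx=+6,dy=-3->D; (8,9):dx=-3,dy=-5->C
Step 2: C = 28, D = 8, total pairs = 36.
Step 3: tau = (C - D)/(n(n-1)/2) = (28 - 8)/36 = 0.555556.
Step 4: Exact two-sided p-value (enumerate n! = 362880 permutations of y under H0): p = 0.044615.
Step 5: alpha = 0.1. reject H0.

tau_b = 0.5556 (C=28, D=8), p = 0.044615, reject H0.


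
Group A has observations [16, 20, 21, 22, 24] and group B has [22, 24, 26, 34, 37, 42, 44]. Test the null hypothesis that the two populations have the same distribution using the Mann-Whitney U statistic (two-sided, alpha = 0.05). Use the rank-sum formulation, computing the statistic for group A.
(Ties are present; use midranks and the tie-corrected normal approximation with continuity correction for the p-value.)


Step 1: Combine and sort all 12 observations; assign midranks.
sorted (value, group): (16,X), (20,X), (21,X), (22,X), (22,Y), (24,X), (24,Y), (26,Y), (34,Y), (37,Y), (42,Y), (44,Y)
ranks: 16->1, 20->2, 21->3, 22->4.5, 22->4.5, 24->6.5, 24->6.5, 26->8, 34->9, 37->10, 42->11, 44->12
Step 2: Rank sum for X: R1 = 1 + 2 + 3 + 4.5 + 6.5 = 17.
Step 3: U_X = R1 - n1(n1+1)/2 = 17 - 5*6/2 = 17 - 15 = 2.
       U_Y = n1*n2 - U_X = 35 - 2 = 33.
Step 4: Ties are present, so use the tie-corrected normal approximation (with continuity correction) for the p-value.
Step 5: p-value = 0.014503; compare to alpha = 0.05. reject H0.

U_X = 2, p = 0.014503, reject H0 at alpha = 0.05.


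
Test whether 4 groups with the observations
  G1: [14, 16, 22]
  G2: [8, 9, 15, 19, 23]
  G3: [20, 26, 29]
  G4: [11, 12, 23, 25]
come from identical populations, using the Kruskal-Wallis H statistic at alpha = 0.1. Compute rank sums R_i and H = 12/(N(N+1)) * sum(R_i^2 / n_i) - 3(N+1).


Step 1: Combine all N = 15 observations and assign midranks.
sorted (value, group, rank): (8,G2,1), (9,G2,2), (11,G4,3), (12,G4,4), (14,G1,5), (15,G2,6), (16,G1,7), (19,G2,8), (20,G3,9), (22,G1,10), (23,G2,11.5), (23,G4,11.5), (25,G4,13), (26,G3,14), (29,G3,15)
Step 2: Sum ranks within each group.
R_1 = 22 (n_1 = 3)
R_2 = 28.5 (n_2 = 5)
R_3 = 38 (n_3 = 3)
R_4 = 31.5 (n_4 = 4)
Step 3: H = 12/(N(N+1)) * sum(R_i^2/n_i) - 3(N+1)
     = 12/(15*16) * (22^2/3 + 28.5^2/5 + 38^2/3 + 31.5^2/4) - 3*16
     = 0.050000 * 1053.18 - 48
     = 4.658958.
Step 4: Ties present; correction factor C = 1 - 6/(15^3 - 15) = 0.998214. Corrected H = 4.658958 / 0.998214 = 4.667293.
Step 5: Under H0, H ~ chi^2(3); p-value = 0.197845.
Step 6: alpha = 0.1. fail to reject H0.

H = 4.6673, df = 3, p = 0.197845, fail to reject H0.


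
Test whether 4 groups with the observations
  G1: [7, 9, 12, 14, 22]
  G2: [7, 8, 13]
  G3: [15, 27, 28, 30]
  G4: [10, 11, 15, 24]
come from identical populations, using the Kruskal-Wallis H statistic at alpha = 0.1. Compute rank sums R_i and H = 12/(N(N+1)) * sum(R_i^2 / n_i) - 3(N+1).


Step 1: Combine all N = 16 observations and assign midranks.
sorted (value, group, rank): (7,G1,1.5), (7,G2,1.5), (8,G2,3), (9,G1,4), (10,G4,5), (11,G4,6), (12,G1,7), (13,G2,8), (14,G1,9), (15,G3,10.5), (15,G4,10.5), (22,G1,12), (24,G4,13), (27,G3,14), (28,G3,15), (30,G3,16)
Step 2: Sum ranks within each group.
R_1 = 33.5 (n_1 = 5)
R_2 = 12.5 (n_2 = 3)
R_3 = 55.5 (n_3 = 4)
R_4 = 34.5 (n_4 = 4)
Step 3: H = 12/(N(N+1)) * sum(R_i^2/n_i) - 3(N+1)
     = 12/(16*17) * (33.5^2/5 + 12.5^2/3 + 55.5^2/4 + 34.5^2/4) - 3*17
     = 0.044118 * 1344.16 - 51
     = 8.301103.
Step 4: Ties present; correction factor C = 1 - 12/(16^3 - 16) = 0.997059. Corrected H = 8.301103 / 0.997059 = 8.325590.
Step 5: Under H0, H ~ chi^2(3); p-value = 0.039741.
Step 6: alpha = 0.1. reject H0.

H = 8.3256, df = 3, p = 0.039741, reject H0.


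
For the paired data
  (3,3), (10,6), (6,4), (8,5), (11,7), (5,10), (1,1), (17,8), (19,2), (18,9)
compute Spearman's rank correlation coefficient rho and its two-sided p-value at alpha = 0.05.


Step 1: Rank x and y separately (midranks; no ties here).
rank(x): 3->2, 10->6, 6->4, 8->5, 11->7, 5->3, 1->1, 17->8, 19->10, 18->9
rank(y): 3->3, 6->6, 4->4, 5->5, 7->7, 10->10, 1->1, 8->8, 2->2, 9->9
Step 2: d_i = R_x(i) - R_y(i); compute d_i^2.
  (2-3)^2=1, (6-6)^2=0, (4-4)^2=0, (5-5)^2=0, (7-7)^2=0, (3-10)^2=49, (1-1)^2=0, (8-8)^2=0, (10-2)^2=64, (9-9)^2=0
sum(d^2) = 114.
Step 3: rho = 1 - 6*114 / (10*(10^2 - 1)) = 1 - 684/990 = 0.309091.
Step 4: Under H0, t = rho * sqrt((n-2)/(1-rho^2)) = 0.9193 ~ t(8).
Step 5: Two-sided p-value from the t-distribution with 8 df = 0.384841.
Step 6: alpha = 0.05. fail to reject H0.

rho = 0.3091, p = 0.384841, fail to reject H0 at alpha = 0.05.


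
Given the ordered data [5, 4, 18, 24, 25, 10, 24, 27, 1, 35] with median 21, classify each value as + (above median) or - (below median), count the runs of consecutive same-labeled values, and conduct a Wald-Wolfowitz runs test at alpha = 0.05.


Step 1: Compute median = 21; label A = above, B = below.
Labels in order: BBBAABAABA  (n_A = 5, n_B = 5)
Step 2: Count runs R = 6.
Step 3: Under H0 (random ordering), E[R] = 2*n_A*n_B/(n_A+n_B) + 1 = 2*5*5/10 + 1 = 6.0000.
        Var[R] = 2*n_A*n_B*(2*n_A*n_B - n_A - n_B) / ((n_A+n_B)^2 * (n_A+n_B-1)) = 2000/900 = 2.2222.
        SD[R] = 1.4907.
Step 4: R = E[R], so z = 0 with no continuity correction.
Step 5: Two-sided p-value via normal approximation = 2*(1 - Phi(|z|)) = 1.000000.
Step 6: alpha = 0.05. fail to reject H0.

R = 6, z = 0.0000, p = 1.000000, fail to reject H0.


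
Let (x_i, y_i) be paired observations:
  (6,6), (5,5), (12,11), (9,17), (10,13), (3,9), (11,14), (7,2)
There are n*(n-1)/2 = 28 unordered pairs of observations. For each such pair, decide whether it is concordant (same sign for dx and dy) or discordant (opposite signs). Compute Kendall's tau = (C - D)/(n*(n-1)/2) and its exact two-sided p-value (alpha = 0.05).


Step 1: Enumerate the 28 unordered pairs (i,j) with i<j and classify each by sign(x_j-x_i) * sign(y_j-y_i).
  (1,2):dx=-1,dy=-1->C; (1,3):dx=+6,dy=+5->C; (1,4):dx=+3,dy=+11->C; (1,5):dx=+4,dy=+7->C
  (1,6):dx=-3,dy=+3->D; (1,7):dx=+5,dy=+8->C; (1,8):dx=+1,dy=-4->D; (2,3):dx=+7,dy=+6->C
  (2,4):dx=+4,dy=+12->C; (2,5):dx=+5,dy=+8->C; (2,6):dx=-2,dy=+4->D; (2,7):dx=+6,dy=+9->C
  (2,8):dx=+2,dy=-3->D; (3,4):dx=-3,dy=+6->D; (3,5):dx=-2,dy=+2->D; (3,6):dx=-9,dy=-2->C
  (3,7):dx=-1,dy=+3->D; (3,8):dx=-5,dy=-9->C; (4,5):dx=+1,dy=-4->D; (4,6):dx=-6,dy=-8->C
  (4,7):dx=+2,dy=-3->D; (4,8):dx=-2,dy=-15->C; (5,6):dx=-7,dy=-4->C; (5,7):dx=+1,dy=+1->C
  (5,8):dx=-3,dy=-11->C; (6,7):dx=+8,dy=+5->C; (6,8):dx=+4,dy=-7->D; (7,8):dx=-4,dy=-12->C
Step 2: C = 18, D = 10, total pairs = 28.
Step 3: tau = (C - D)/(n(n-1)/2) = (18 - 10)/28 = 0.285714.
Step 4: Exact two-sided p-value (enumerate n! = 40320 permutations of y under H0): p = 0.398760.
Step 5: alpha = 0.05. fail to reject H0.

tau_b = 0.2857 (C=18, D=10), p = 0.398760, fail to reject H0.


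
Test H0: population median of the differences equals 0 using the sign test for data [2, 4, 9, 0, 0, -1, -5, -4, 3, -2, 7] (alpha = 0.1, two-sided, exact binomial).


Step 1: Discard zero differences. Original n = 11; n_eff = number of nonzero differences = 9.
Nonzero differences (with sign): +2, +4, +9, -1, -5, -4, +3, -2, +7
Step 2: Count signs: positive = 5, negative = 4.
Step 3: Under H0: P(positive) = 0.5, so the number of positives S ~ Bin(9, 0.5).
Step 4: Two-sided exact p-value = sum of Bin(9,0.5) probabilities at or below the observed probability = 1.000000.
Step 5: alpha = 0.1. fail to reject H0.

n_eff = 9, pos = 5, neg = 4, p = 1.000000, fail to reject H0.


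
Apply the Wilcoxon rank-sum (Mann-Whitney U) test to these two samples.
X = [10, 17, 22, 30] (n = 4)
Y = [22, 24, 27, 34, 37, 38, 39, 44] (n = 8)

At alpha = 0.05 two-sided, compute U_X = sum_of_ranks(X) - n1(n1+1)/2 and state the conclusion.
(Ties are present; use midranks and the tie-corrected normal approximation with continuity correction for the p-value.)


Step 1: Combine and sort all 12 observations; assign midranks.
sorted (value, group): (10,X), (17,X), (22,X), (22,Y), (24,Y), (27,Y), (30,X), (34,Y), (37,Y), (38,Y), (39,Y), (44,Y)
ranks: 10->1, 17->2, 22->3.5, 22->3.5, 24->5, 27->6, 30->7, 34->8, 37->9, 38->10, 39->11, 44->12
Step 2: Rank sum for X: R1 = 1 + 2 + 3.5 + 7 = 13.5.
Step 3: U_X = R1 - n1(n1+1)/2 = 13.5 - 4*5/2 = 13.5 - 10 = 3.5.
       U_Y = n1*n2 - U_X = 32 - 3.5 = 28.5.
Step 4: Ties are present, so use the tie-corrected normal approximation (with continuity correction) for the p-value.
Step 5: p-value = 0.041184; compare to alpha = 0.05. reject H0.

U_X = 3.5, p = 0.041184, reject H0 at alpha = 0.05.


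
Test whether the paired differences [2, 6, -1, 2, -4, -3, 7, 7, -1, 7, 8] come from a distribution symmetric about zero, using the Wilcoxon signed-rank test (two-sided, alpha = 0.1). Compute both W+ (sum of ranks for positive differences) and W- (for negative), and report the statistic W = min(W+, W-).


Step 1: Drop any zero differences (none here) and take |d_i|.
|d| = [2, 6, 1, 2, 4, 3, 7, 7, 1, 7, 8]
Step 2: Midrank |d_i| (ties get averaged ranks).
ranks: |2|->3.5, |6|->7, |1|->1.5, |2|->3.5, |4|->6, |3|->5, |7|->9, |7|->9, |1|->1.5, |7|->9, |8|->11
Step 3: Attach original signs; sum ranks with positive sign and with negative sign.
W+ = 3.5 + 7 + 3.5 + 9 + 9 + 9 + 11 = 52
W- = 1.5 + 6 + 5 + 1.5 = 14
(Check: W+ + W- = 66 should equal n(n+1)/2 = 66.)
Step 4: Test statistic W = min(W+, W-) = 14.
Step 5: Ties in |d|, so use the tie-corrected normal approximation.
        E[W] = n(n+1)/4 = 11*12/4 = 33.
        Tie groups: |d|=1 (t=2), |d|=2 (t=2), |d|=7 (t=3); sum(t^3 - t) = 36.
        Var[W] = n(n+1)(2n+1)/24 - sum(t^3-t)/48 = 3036/24 - 36/48 = 125.75.
        z = (W - E[W]) / sqrt(Var[W]) = (14 - 33) / 11.2138 = -1.6943.
        Two-sided p = 2*Phi(z) = 0.090201.
Step 6: alpha = 0.1. reject H0.

W+ = 52, W- = 14, W = min = 14, p = 0.090201, reject H0.


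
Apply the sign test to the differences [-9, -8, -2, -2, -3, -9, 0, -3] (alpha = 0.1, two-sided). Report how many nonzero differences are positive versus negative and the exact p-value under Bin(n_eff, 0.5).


Step 1: Discard zero differences. Original n = 8; n_eff = number of nonzero differences = 7.
Nonzero differences (with sign): -9, -8, -2, -2, -3, -9, -3
Step 2: Count signs: positive = 0, negative = 7.
Step 3: Under H0: P(positive) = 0.5, so the number of positives S ~ Bin(7, 0.5).
Step 4: Two-sided exact p-value = sum of Bin(7,0.5) probabilities at or below the observed probability = 0.015625.
Step 5: alpha = 0.1. reject H0.

n_eff = 7, pos = 0, neg = 7, p = 0.015625, reject H0.


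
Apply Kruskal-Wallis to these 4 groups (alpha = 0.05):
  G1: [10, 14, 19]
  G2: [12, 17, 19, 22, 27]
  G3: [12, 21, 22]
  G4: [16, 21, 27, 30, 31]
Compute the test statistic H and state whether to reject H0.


Step 1: Combine all N = 16 observations and assign midranks.
sorted (value, group, rank): (10,G1,1), (12,G2,2.5), (12,G3,2.5), (14,G1,4), (16,G4,5), (17,G2,6), (19,G1,7.5), (19,G2,7.5), (21,G3,9.5), (21,G4,9.5), (22,G2,11.5), (22,G3,11.5), (27,G2,13.5), (27,G4,13.5), (30,G4,15), (31,G4,16)
Step 2: Sum ranks within each group.
R_1 = 12.5 (n_1 = 3)
R_2 = 41 (n_2 = 5)
R_3 = 23.5 (n_3 = 3)
R_4 = 59 (n_4 = 5)
Step 3: H = 12/(N(N+1)) * sum(R_i^2/n_i) - 3(N+1)
     = 12/(16*17) * (12.5^2/3 + 41^2/5 + 23.5^2/3 + 59^2/5) - 3*17
     = 0.044118 * 1268.57 - 51
     = 4.966176.
Step 4: Ties present; correction factor C = 1 - 30/(16^3 - 16) = 0.992647. Corrected H = 4.966176 / 0.992647 = 5.002963.
Step 5: Under H0, H ~ chi^2(3); p-value = 0.171580.
Step 6: alpha = 0.05. fail to reject H0.

H = 5.0030, df = 3, p = 0.171580, fail to reject H0.


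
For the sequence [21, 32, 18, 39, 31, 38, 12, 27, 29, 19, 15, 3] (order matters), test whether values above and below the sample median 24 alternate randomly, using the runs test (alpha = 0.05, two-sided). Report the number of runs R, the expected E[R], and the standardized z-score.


Step 1: Compute median = 24; label A = above, B = below.
Labels in order: BABAAABAABBB  (n_A = 6, n_B = 6)
Step 2: Count runs R = 7.
Step 3: Under H0 (random ordering), E[R] = 2*n_A*n_B/(n_A+n_B) + 1 = 2*6*6/12 + 1 = 7.0000.
        Var[R] = 2*n_A*n_B*(2*n_A*n_B - n_A - n_B) / ((n_A+n_B)^2 * (n_A+n_B-1)) = 4320/1584 = 2.7273.
        SD[R] = 1.6514.
Step 4: R = E[R], so z = 0 with no continuity correction.
Step 5: Two-sided p-value via normal approximation = 2*(1 - Phi(|z|)) = 1.000000.
Step 6: alpha = 0.05. fail to reject H0.

R = 7, z = 0.0000, p = 1.000000, fail to reject H0.


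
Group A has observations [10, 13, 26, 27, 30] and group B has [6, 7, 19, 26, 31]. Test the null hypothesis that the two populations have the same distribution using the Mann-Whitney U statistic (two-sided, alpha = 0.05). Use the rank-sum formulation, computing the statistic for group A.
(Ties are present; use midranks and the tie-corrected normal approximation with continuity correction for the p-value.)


Step 1: Combine and sort all 10 observations; assign midranks.
sorted (value, group): (6,Y), (7,Y), (10,X), (13,X), (19,Y), (26,X), (26,Y), (27,X), (30,X), (31,Y)
ranks: 6->1, 7->2, 10->3, 13->4, 19->5, 26->6.5, 26->6.5, 27->8, 30->9, 31->10
Step 2: Rank sum for X: R1 = 3 + 4 + 6.5 + 8 + 9 = 30.5.
Step 3: U_X = R1 - n1(n1+1)/2 = 30.5 - 5*6/2 = 30.5 - 15 = 15.5.
       U_Y = n1*n2 - U_X = 25 - 15.5 = 9.5.
Step 4: Ties are present, so use the tie-corrected normal approximation (with continuity correction) for the p-value.
Step 5: p-value = 0.600402; compare to alpha = 0.05. fail to reject H0.

U_X = 15.5, p = 0.600402, fail to reject H0 at alpha = 0.05.


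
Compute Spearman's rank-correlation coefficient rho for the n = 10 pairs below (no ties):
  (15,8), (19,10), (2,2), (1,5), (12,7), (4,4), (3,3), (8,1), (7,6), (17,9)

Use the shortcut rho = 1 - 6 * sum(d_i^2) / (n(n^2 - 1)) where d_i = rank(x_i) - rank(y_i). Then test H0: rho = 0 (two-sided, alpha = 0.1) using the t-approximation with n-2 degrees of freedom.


Step 1: Rank x and y separately (midranks; no ties here).
rank(x): 15->8, 19->10, 2->2, 1->1, 12->7, 4->4, 3->3, 8->6, 7->5, 17->9
rank(y): 8->8, 10->10, 2->2, 5->5, 7->7, 4->4, 3->3, 1->1, 6->6, 9->9
Step 2: d_i = R_x(i) - R_y(i); compute d_i^2.
  (8-8)^2=0, (10-10)^2=0, (2-2)^2=0, (1-5)^2=16, (7-7)^2=0, (4-4)^2=0, (3-3)^2=0, (6-1)^2=25, (5-6)^2=1, (9-9)^2=0
sum(d^2) = 42.
Step 3: rho = 1 - 6*42 / (10*(10^2 - 1)) = 1 - 252/990 = 0.745455.
Step 4: Under H0, t = rho * sqrt((n-2)/(1-rho^2)) = 3.1632 ~ t(8).
Step 5: Two-sided p-value from the t-distribution with 8 df = 0.013330.
Step 6: alpha = 0.1. reject H0.

rho = 0.7455, p = 0.013330, reject H0 at alpha = 0.1.


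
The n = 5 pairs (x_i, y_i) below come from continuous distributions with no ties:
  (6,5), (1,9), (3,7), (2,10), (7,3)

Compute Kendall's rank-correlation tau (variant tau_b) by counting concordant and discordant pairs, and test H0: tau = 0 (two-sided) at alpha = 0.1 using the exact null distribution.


Step 1: Enumerate the 10 unordered pairs (i,j) with i<j and classify each by sign(x_j-x_i) * sign(y_j-y_i).
  (1,2):dx=-5,dy=+4->D; (1,3):dx=-3,dy=+2->D; (1,4):dx=-4,dy=+5->D; (1,5):dx=+1,dy=-2->D
  (2,3):dx=+2,dy=-2->D; (2,4):dx=+1,dy=+1->C; (2,5):dx=+6,dy=-6->D; (3,4):dx=-1,dy=+3->D
  (3,5):dx=+4,dy=-4->D; (4,5):dx=+5,dy=-7->D
Step 2: C = 1, D = 9, total pairs = 10.
Step 3: tau = (C - D)/(n(n-1)/2) = (1 - 9)/10 = -0.800000.
Step 4: Exact two-sided p-value (enumerate n! = 120 permutations of y under H0): p = 0.083333.
Step 5: alpha = 0.1. reject H0.

tau_b = -0.8000 (C=1, D=9), p = 0.083333, reject H0.


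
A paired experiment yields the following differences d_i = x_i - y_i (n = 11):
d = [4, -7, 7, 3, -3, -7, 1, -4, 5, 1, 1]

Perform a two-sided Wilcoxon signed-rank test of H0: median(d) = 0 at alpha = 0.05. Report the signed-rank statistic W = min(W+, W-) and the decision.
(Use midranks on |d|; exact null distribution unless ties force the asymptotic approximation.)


Step 1: Drop any zero differences (none here) and take |d_i|.
|d| = [4, 7, 7, 3, 3, 7, 1, 4, 5, 1, 1]
Step 2: Midrank |d_i| (ties get averaged ranks).
ranks: |4|->6.5, |7|->10, |7|->10, |3|->4.5, |3|->4.5, |7|->10, |1|->2, |4|->6.5, |5|->8, |1|->2, |1|->2
Step 3: Attach original signs; sum ranks with positive sign and with negative sign.
W+ = 6.5 + 10 + 4.5 + 2 + 8 + 2 + 2 = 35
W- = 10 + 4.5 + 10 + 6.5 = 31
(Check: W+ + W- = 66 should equal n(n+1)/2 = 66.)
Step 4: Test statistic W = min(W+, W-) = 31.
Step 5: Ties in |d|, so use the tie-corrected normal approximation.
        E[W] = n(n+1)/4 = 11*12/4 = 33.
        Tie groups: |d|=1 (t=3), |d|=3 (t=2), |d|=4 (t=2), |d|=7 (t=3); sum(t^3 - t) = 60.
        Var[W] = n(n+1)(2n+1)/24 - sum(t^3-t)/48 = 3036/24 - 60/48 = 125.25.
        z = (W - E[W]) / sqrt(Var[W]) = (31 - 33) / 11.1915 = -0.1787.
        Two-sided p = 2*Phi(z) = 0.858168.
Step 6: alpha = 0.05. fail to reject H0.

W+ = 35, W- = 31, W = min = 31, p = 0.858168, fail to reject H0.


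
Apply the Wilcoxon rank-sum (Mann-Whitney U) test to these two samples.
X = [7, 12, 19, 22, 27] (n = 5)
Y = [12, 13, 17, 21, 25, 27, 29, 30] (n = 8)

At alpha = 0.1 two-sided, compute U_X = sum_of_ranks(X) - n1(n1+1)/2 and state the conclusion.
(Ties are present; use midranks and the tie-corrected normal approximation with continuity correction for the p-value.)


Step 1: Combine and sort all 13 observations; assign midranks.
sorted (value, group): (7,X), (12,X), (12,Y), (13,Y), (17,Y), (19,X), (21,Y), (22,X), (25,Y), (27,X), (27,Y), (29,Y), (30,Y)
ranks: 7->1, 12->2.5, 12->2.5, 13->4, 17->5, 19->6, 21->7, 22->8, 25->9, 27->10.5, 27->10.5, 29->12, 30->13
Step 2: Rank sum for X: R1 = 1 + 2.5 + 6 + 8 + 10.5 = 28.
Step 3: U_X = R1 - n1(n1+1)/2 = 28 - 5*6/2 = 28 - 15 = 13.
       U_Y = n1*n2 - U_X = 40 - 13 = 27.
Step 4: Ties are present, so use the tie-corrected normal approximation (with continuity correction) for the p-value.
Step 5: p-value = 0.340019; compare to alpha = 0.1. fail to reject H0.

U_X = 13, p = 0.340019, fail to reject H0 at alpha = 0.1.


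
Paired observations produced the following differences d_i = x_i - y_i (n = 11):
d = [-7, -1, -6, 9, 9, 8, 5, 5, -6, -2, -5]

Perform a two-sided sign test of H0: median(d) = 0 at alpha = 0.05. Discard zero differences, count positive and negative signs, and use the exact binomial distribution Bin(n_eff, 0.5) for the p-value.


Step 1: Discard zero differences. Original n = 11; n_eff = number of nonzero differences = 11.
Nonzero differences (with sign): -7, -1, -6, +9, +9, +8, +5, +5, -6, -2, -5
Step 2: Count signs: positive = 5, negative = 6.
Step 3: Under H0: P(positive) = 0.5, so the number of positives S ~ Bin(11, 0.5).
Step 4: Two-sided exact p-value = sum of Bin(11,0.5) probabilities at or below the observed probability = 1.000000.
Step 5: alpha = 0.05. fail to reject H0.

n_eff = 11, pos = 5, neg = 6, p = 1.000000, fail to reject H0.


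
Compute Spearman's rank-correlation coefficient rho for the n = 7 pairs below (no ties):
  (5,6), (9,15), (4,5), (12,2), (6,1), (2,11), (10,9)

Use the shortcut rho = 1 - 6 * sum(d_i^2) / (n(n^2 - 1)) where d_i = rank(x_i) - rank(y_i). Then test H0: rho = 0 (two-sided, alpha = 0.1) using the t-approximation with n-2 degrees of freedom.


Step 1: Rank x and y separately (midranks; no ties here).
rank(x): 5->3, 9->5, 4->2, 12->7, 6->4, 2->1, 10->6
rank(y): 6->4, 15->7, 5->3, 2->2, 1->1, 11->6, 9->5
Step 2: d_i = R_x(i) - R_y(i); compute d_i^2.
  (3-4)^2=1, (5-7)^2=4, (2-3)^2=1, (7-2)^2=25, (4-1)^2=9, (1-6)^2=25, (6-5)^2=1
sum(d^2) = 66.
Step 3: rho = 1 - 6*66 / (7*(7^2 - 1)) = 1 - 396/336 = -0.178571.
Step 4: Under H0, t = rho * sqrt((n-2)/(1-rho^2)) = -0.4058 ~ t(5).
Step 5: Two-sided p-value from the t-distribution with 5 df = 0.701658.
Step 6: alpha = 0.1. fail to reject H0.

rho = -0.1786, p = 0.701658, fail to reject H0 at alpha = 0.1.


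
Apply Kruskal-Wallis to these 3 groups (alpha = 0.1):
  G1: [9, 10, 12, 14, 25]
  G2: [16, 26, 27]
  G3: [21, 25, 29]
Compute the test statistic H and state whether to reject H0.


Step 1: Combine all N = 11 observations and assign midranks.
sorted (value, group, rank): (9,G1,1), (10,G1,2), (12,G1,3), (14,G1,4), (16,G2,5), (21,G3,6), (25,G1,7.5), (25,G3,7.5), (26,G2,9), (27,G2,10), (29,G3,11)
Step 2: Sum ranks within each group.
R_1 = 17.5 (n_1 = 5)
R_2 = 24 (n_2 = 3)
R_3 = 24.5 (n_3 = 3)
Step 3: H = 12/(N(N+1)) * sum(R_i^2/n_i) - 3(N+1)
     = 12/(11*12) * (17.5^2/5 + 24^2/3 + 24.5^2/3) - 3*12
     = 0.090909 * 453.333 - 36
     = 5.212121.
Step 4: Ties present; correction factor C = 1 - 6/(11^3 - 11) = 0.995455. Corrected H = 5.212121 / 0.995455 = 5.235921.
Step 5: Under H0, H ~ chi^2(2); p-value = 0.072952.
Step 6: alpha = 0.1. reject H0.

H = 5.2359, df = 2, p = 0.072952, reject H0.


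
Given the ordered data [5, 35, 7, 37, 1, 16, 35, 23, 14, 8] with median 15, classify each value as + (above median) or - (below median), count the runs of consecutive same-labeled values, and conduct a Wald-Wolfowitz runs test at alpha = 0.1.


Step 1: Compute median = 15; label A = above, B = below.
Labels in order: BABABAAABB  (n_A = 5, n_B = 5)
Step 2: Count runs R = 7.
Step 3: Under H0 (random ordering), E[R] = 2*n_A*n_B/(n_A+n_B) + 1 = 2*5*5/10 + 1 = 6.0000.
        Var[R] = 2*n_A*n_B*(2*n_A*n_B - n_A - n_B) / ((n_A+n_B)^2 * (n_A+n_B-1)) = 2000/900 = 2.2222.
        SD[R] = 1.4907.
Step 4: Continuity-corrected z = (R - 0.5 - E[R]) / SD[R] = (7 - 0.5 - 6.0000) / 1.4907 = 0.3354.
Step 5: Two-sided p-value via normal approximation = 2*(1 - Phi(|z|)) = 0.737316.
Step 6: alpha = 0.1. fail to reject H0.

R = 7, z = 0.3354, p = 0.737316, fail to reject H0.


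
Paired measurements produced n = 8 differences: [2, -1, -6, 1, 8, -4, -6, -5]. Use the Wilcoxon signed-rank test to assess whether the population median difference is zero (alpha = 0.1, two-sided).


Step 1: Drop any zero differences (none here) and take |d_i|.
|d| = [2, 1, 6, 1, 8, 4, 6, 5]
Step 2: Midrank |d_i| (ties get averaged ranks).
ranks: |2|->3, |1|->1.5, |6|->6.5, |1|->1.5, |8|->8, |4|->4, |6|->6.5, |5|->5
Step 3: Attach original signs; sum ranks with positive sign and with negative sign.
W+ = 3 + 1.5 + 8 = 12.5
W- = 1.5 + 6.5 + 4 + 6.5 + 5 = 23.5
(Check: W+ + W- = 36 should equal n(n+1)/2 = 36.)
Step 4: Test statistic W = min(W+, W-) = 12.5.
Step 5: Ties in |d|, so use the tie-corrected normal approximation.
        E[W] = n(n+1)/4 = 8*9/4 = 18.
        Tie groups: |d|=1 (t=2), |d|=6 (t=2); sum(t^3 - t) = 12.
        Var[W] = n(n+1)(2n+1)/24 - sum(t^3-t)/48 = 1224/24 - 12/48 = 50.75.
        z = (W - E[W]) / sqrt(Var[W]) = (12.5 - 18) / 7.1239 = -0.7720.
        Two-sided p = 2*Phi(z) = 0.440086.
Step 6: alpha = 0.1. fail to reject H0.

W+ = 12.5, W- = 23.5, W = min = 12.5, p = 0.440086, fail to reject H0.


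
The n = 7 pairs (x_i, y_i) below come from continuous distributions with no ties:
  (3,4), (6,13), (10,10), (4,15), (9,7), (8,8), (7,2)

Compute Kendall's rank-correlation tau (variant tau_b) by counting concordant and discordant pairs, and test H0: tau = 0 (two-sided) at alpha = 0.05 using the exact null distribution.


Step 1: Enumerate the 21 unordered pairs (i,j) with i<j and classify each by sign(x_j-x_i) * sign(y_j-y_i).
  (1,2):dx=+3,dy=+9->C; (1,3):dx=+7,dy=+6->C; (1,4):dx=+1,dy=+11->C; (1,5):dx=+6,dy=+3->C
  (1,6):dx=+5,dy=+4->C; (1,7):dx=+4,dy=-2->D; (2,3):dx=+4,dy=-3->D; (2,4):dx=-2,dy=+2->D
  (2,5):dx=+3,dy=-6->D; (2,6):dx=+2,dy=-5->D; (2,7):dx=+1,dy=-11->D; (3,4):dx=-6,dy=+5->D
  (3,5):dx=-1,dy=-3->C; (3,6):dx=-2,dy=-2->C; (3,7):dx=-3,dy=-8->C; (4,5):dx=+5,dy=-8->D
  (4,6):dx=+4,dy=-7->D; (4,7):dx=+3,dy=-13->D; (5,6):dx=-1,dy=+1->D; (5,7):dx=-2,dy=-5->C
  (6,7):dx=-1,dy=-6->C
Step 2: C = 10, D = 11, total pairs = 21.
Step 3: tau = (C - D)/(n(n-1)/2) = (10 - 11)/21 = -0.047619.
Step 4: Exact two-sided p-value (enumerate n! = 5040 permutations of y under H0): p = 1.000000.
Step 5: alpha = 0.05. fail to reject H0.

tau_b = -0.0476 (C=10, D=11), p = 1.000000, fail to reject H0.


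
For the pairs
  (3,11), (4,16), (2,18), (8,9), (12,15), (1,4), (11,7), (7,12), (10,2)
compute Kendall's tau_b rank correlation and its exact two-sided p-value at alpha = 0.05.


Step 1: Enumerate the 36 unordered pairs (i,j) with i<j and classify each by sign(x_j-x_i) * sign(y_j-y_i).
  (1,2):dx=+1,dy=+5->C; (1,3):dx=-1,dy=+7->D; (1,4):dx=+5,dy=-2->D; (1,5):dx=+9,dy=+4->C
  (1,6):dx=-2,dy=-7->C; (1,7):dx=+8,dy=-4->D; (1,8):dx=+4,dy=+1->C; (1,9):dx=+7,dy=-9->D
  (2,3):dx=-2,dy=+2->D; (2,4):dx=+4,dy=-7->D; (2,5):dx=+8,dy=-1->D; (2,6):dx=-3,dy=-12->C
  (2,7):dx=+7,dy=-9->D; (2,8):dx=+3,dy=-4->D; (2,9):dx=+6,dy=-14->D; (3,4):dx=+6,dy=-9->D
  (3,5):dx=+10,dy=-3->D; (3,6):dx=-1,dy=-14->C; (3,7):dx=+9,dy=-11->D; (3,8):dx=+5,dy=-6->D
  (3,9):dx=+8,dy=-16->D; (4,5):dx=+4,dy=+6->C; (4,6):dx=-7,dy=-5->C; (4,7):dx=+3,dy=-2->D
  (4,8):dx=-1,dy=+3->D; (4,9):dx=+2,dy=-7->D; (5,6):dx=-11,dy=-11->C; (5,7):dx=-1,dy=-8->C
  (5,8):dx=-5,dy=-3->C; (5,9):dx=-2,dy=-13->C; (6,7):dx=+10,dy=+3->C; (6,8):dx=+6,dy=+8->C
  (6,9):dx=+9,dy=-2->D; (7,8):dx=-4,dy=+5->D; (7,9):dx=-1,dy=-5->C; (8,9):dx=+3,dy=-10->D
Step 2: C = 15, D = 21, total pairs = 36.
Step 3: tau = (C - D)/(n(n-1)/2) = (15 - 21)/36 = -0.166667.
Step 4: Exact two-sided p-value (enumerate n! = 362880 permutations of y under H0): p = 0.612202.
Step 5: alpha = 0.05. fail to reject H0.

tau_b = -0.1667 (C=15, D=21), p = 0.612202, fail to reject H0.


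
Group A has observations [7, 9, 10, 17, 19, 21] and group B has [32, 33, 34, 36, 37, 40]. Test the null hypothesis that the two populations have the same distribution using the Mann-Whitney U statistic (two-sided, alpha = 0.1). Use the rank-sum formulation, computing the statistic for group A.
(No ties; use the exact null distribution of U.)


Step 1: Combine and sort all 12 observations; assign midranks.
sorted (value, group): (7,X), (9,X), (10,X), (17,X), (19,X), (21,X), (32,Y), (33,Y), (34,Y), (36,Y), (37,Y), (40,Y)
ranks: 7->1, 9->2, 10->3, 17->4, 19->5, 21->6, 32->7, 33->8, 34->9, 36->10, 37->11, 40->12
Step 2: Rank sum for X: R1 = 1 + 2 + 3 + 4 + 5 + 6 = 21.
Step 3: U_X = R1 - n1(n1+1)/2 = 21 - 6*7/2 = 21 - 21 = 0.
       U_Y = n1*n2 - U_X = 36 - 0 = 36.
Step 4: No ties, so the exact null distribution of U (based on enumerating the C(12,6) = 924 equally likely rank assignments) gives the two-sided p-value.
Step 5: p-value = 0.002165; compare to alpha = 0.1. reject H0.

U_X = 0, p = 0.002165, reject H0 at alpha = 0.1.


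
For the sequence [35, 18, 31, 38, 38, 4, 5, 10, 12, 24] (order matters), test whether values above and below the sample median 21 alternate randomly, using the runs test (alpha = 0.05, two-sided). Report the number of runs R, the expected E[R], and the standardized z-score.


Step 1: Compute median = 21; label A = above, B = below.
Labels in order: ABAAABBBBA  (n_A = 5, n_B = 5)
Step 2: Count runs R = 5.
Step 3: Under H0 (random ordering), E[R] = 2*n_A*n_B/(n_A+n_B) + 1 = 2*5*5/10 + 1 = 6.0000.
        Var[R] = 2*n_A*n_B*(2*n_A*n_B - n_A - n_B) / ((n_A+n_B)^2 * (n_A+n_B-1)) = 2000/900 = 2.2222.
        SD[R] = 1.4907.
Step 4: Continuity-corrected z = (R + 0.5 - E[R]) / SD[R] = (5 + 0.5 - 6.0000) / 1.4907 = -0.3354.
Step 5: Two-sided p-value via normal approximation = 2*(1 - Phi(|z|)) = 0.737316.
Step 6: alpha = 0.05. fail to reject H0.

R = 5, z = -0.3354, p = 0.737316, fail to reject H0.


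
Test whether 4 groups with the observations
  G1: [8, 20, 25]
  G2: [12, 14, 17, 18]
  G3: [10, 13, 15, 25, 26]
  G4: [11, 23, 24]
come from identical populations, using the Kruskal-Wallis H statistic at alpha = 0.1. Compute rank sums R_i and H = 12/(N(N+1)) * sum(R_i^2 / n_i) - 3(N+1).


Step 1: Combine all N = 15 observations and assign midranks.
sorted (value, group, rank): (8,G1,1), (10,G3,2), (11,G4,3), (12,G2,4), (13,G3,5), (14,G2,6), (15,G3,7), (17,G2,8), (18,G2,9), (20,G1,10), (23,G4,11), (24,G4,12), (25,G1,13.5), (25,G3,13.5), (26,G3,15)
Step 2: Sum ranks within each group.
R_1 = 24.5 (n_1 = 3)
R_2 = 27 (n_2 = 4)
R_3 = 42.5 (n_3 = 5)
R_4 = 26 (n_4 = 3)
Step 3: H = 12/(N(N+1)) * sum(R_i^2/n_i) - 3(N+1)
     = 12/(15*16) * (24.5^2/3 + 27^2/4 + 42.5^2/5 + 26^2/3) - 3*16
     = 0.050000 * 968.917 - 48
     = 0.445833.
Step 4: Ties present; correction factor C = 1 - 6/(15^3 - 15) = 0.998214. Corrected H = 0.445833 / 0.998214 = 0.446631.
Step 5: Under H0, H ~ chi^2(3); p-value = 0.930450.
Step 6: alpha = 0.1. fail to reject H0.

H = 0.4466, df = 3, p = 0.930450, fail to reject H0.


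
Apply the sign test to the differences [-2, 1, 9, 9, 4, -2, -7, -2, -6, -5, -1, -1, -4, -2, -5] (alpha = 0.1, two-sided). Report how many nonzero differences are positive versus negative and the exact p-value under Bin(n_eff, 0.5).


Step 1: Discard zero differences. Original n = 15; n_eff = number of nonzero differences = 15.
Nonzero differences (with sign): -2, +1, +9, +9, +4, -2, -7, -2, -6, -5, -1, -1, -4, -2, -5
Step 2: Count signs: positive = 4, negative = 11.
Step 3: Under H0: P(positive) = 0.5, so the number of positives S ~ Bin(15, 0.5).
Step 4: Two-sided exact p-value = sum of Bin(15,0.5) probabilities at or below the observed probability = 0.118469.
Step 5: alpha = 0.1. fail to reject H0.

n_eff = 15, pos = 4, neg = 11, p = 0.118469, fail to reject H0.


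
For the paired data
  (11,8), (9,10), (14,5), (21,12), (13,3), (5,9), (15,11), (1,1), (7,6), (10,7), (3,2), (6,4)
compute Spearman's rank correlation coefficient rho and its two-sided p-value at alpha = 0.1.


Step 1: Rank x and y separately (midranks; no ties here).
rank(x): 11->8, 9->6, 14->10, 21->12, 13->9, 5->3, 15->11, 1->1, 7->5, 10->7, 3->2, 6->4
rank(y): 8->8, 10->10, 5->5, 12->12, 3->3, 9->9, 11->11, 1->1, 6->6, 7->7, 2->2, 4->4
Step 2: d_i = R_x(i) - R_y(i); compute d_i^2.
  (8-8)^2=0, (6-10)^2=16, (10-5)^2=25, (12-12)^2=0, (9-3)^2=36, (3-9)^2=36, (11-11)^2=0, (1-1)^2=0, (5-6)^2=1, (7-7)^2=0, (2-2)^2=0, (4-4)^2=0
sum(d^2) = 114.
Step 3: rho = 1 - 6*114 / (12*(12^2 - 1)) = 1 - 684/1716 = 0.601399.
Step 4: Under H0, t = rho * sqrt((n-2)/(1-rho^2)) = 2.3804 ~ t(10).
Step 5: Two-sided p-value from the t-distribution with 10 df = 0.038588.
Step 6: alpha = 0.1. reject H0.

rho = 0.6014, p = 0.038588, reject H0 at alpha = 0.1.


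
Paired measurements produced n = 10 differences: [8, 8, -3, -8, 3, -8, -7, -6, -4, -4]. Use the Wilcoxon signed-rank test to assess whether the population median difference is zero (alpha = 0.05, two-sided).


Step 1: Drop any zero differences (none here) and take |d_i|.
|d| = [8, 8, 3, 8, 3, 8, 7, 6, 4, 4]
Step 2: Midrank |d_i| (ties get averaged ranks).
ranks: |8|->8.5, |8|->8.5, |3|->1.5, |8|->8.5, |3|->1.5, |8|->8.5, |7|->6, |6|->5, |4|->3.5, |4|->3.5
Step 3: Attach original signs; sum ranks with positive sign and with negative sign.
W+ = 8.5 + 8.5 + 1.5 = 18.5
W- = 1.5 + 8.5 + 8.5 + 6 + 5 + 3.5 + 3.5 = 36.5
(Check: W+ + W- = 55 should equal n(n+1)/2 = 55.)
Step 4: Test statistic W = min(W+, W-) = 18.5.
Step 5: Ties in |d|, so use the tie-corrected normal approximation.
        E[W] = n(n+1)/4 = 10*11/4 = 27.5.
        Tie groups: |d|=3 (t=2), |d|=4 (t=2), |d|=8 (t=4); sum(t^3 - t) = 72.
        Var[W] = n(n+1)(2n+1)/24 - sum(t^3-t)/48 = 2310/24 - 72/48 = 94.75.
        z = (W - E[W]) / sqrt(Var[W]) = (18.5 - 27.5) / 9.7340 = -0.9246.
        Two-sided p = 2*Phi(z) = 0.355175.
Step 6: alpha = 0.05. fail to reject H0.

W+ = 18.5, W- = 36.5, W = min = 18.5, p = 0.355175, fail to reject H0.


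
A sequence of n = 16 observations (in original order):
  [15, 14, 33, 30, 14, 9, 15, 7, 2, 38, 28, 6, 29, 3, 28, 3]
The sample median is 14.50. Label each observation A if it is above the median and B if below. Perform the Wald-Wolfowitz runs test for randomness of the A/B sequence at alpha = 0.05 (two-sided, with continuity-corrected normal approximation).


Step 1: Compute median = 14.50; label A = above, B = below.
Labels in order: ABAABBABBAABABAB  (n_A = 8, n_B = 8)
Step 2: Count runs R = 12.
Step 3: Under H0 (random ordering), E[R] = 2*n_A*n_B/(n_A+n_B) + 1 = 2*8*8/16 + 1 = 9.0000.
        Var[R] = 2*n_A*n_B*(2*n_A*n_B - n_A - n_B) / ((n_A+n_B)^2 * (n_A+n_B-1)) = 14336/3840 = 3.7333.
        SD[R] = 1.9322.
Step 4: Continuity-corrected z = (R - 0.5 - E[R]) / SD[R] = (12 - 0.5 - 9.0000) / 1.9322 = 1.2939.
Step 5: Two-sided p-value via normal approximation = 2*(1 - Phi(|z|)) = 0.195709.
Step 6: alpha = 0.05. fail to reject H0.

R = 12, z = 1.2939, p = 0.195709, fail to reject H0.


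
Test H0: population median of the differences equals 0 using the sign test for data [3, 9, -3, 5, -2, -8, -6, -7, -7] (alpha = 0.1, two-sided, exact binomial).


Step 1: Discard zero differences. Original n = 9; n_eff = number of nonzero differences = 9.
Nonzero differences (with sign): +3, +9, -3, +5, -2, -8, -6, -7, -7
Step 2: Count signs: positive = 3, negative = 6.
Step 3: Under H0: P(positive) = 0.5, so the number of positives S ~ Bin(9, 0.5).
Step 4: Two-sided exact p-value = sum of Bin(9,0.5) probabilities at or below the observed probability = 0.507812.
Step 5: alpha = 0.1. fail to reject H0.

n_eff = 9, pos = 3, neg = 6, p = 0.507812, fail to reject H0.


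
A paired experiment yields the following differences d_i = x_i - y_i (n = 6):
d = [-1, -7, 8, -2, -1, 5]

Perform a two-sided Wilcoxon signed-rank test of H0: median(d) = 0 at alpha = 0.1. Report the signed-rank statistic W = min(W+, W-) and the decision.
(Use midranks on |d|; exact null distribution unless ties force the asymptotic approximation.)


Step 1: Drop any zero differences (none here) and take |d_i|.
|d| = [1, 7, 8, 2, 1, 5]
Step 2: Midrank |d_i| (ties get averaged ranks).
ranks: |1|->1.5, |7|->5, |8|->6, |2|->3, |1|->1.5, |5|->4
Step 3: Attach original signs; sum ranks with positive sign and with negative sign.
W+ = 6 + 4 = 10
W- = 1.5 + 5 + 3 + 1.5 = 11
(Check: W+ + W- = 21 should equal n(n+1)/2 = 21.)
Step 4: Test statistic W = min(W+, W-) = 10.
Step 5: Ties in |d|, so use the tie-corrected normal approximation.
        E[W] = n(n+1)/4 = 6*7/4 = 10.5.
        Tie groups: |d|=1 (t=2); sum(t^3 - t) = 6.
        Var[W] = n(n+1)(2n+1)/24 - sum(t^3-t)/48 = 546/24 - 6/48 = 22.625.
        z = (W - E[W]) / sqrt(Var[W]) = (10 - 10.5) / 4.7566 = -0.1051.
        Two-sided p = 2*Phi(z) = 0.916282.
Step 6: alpha = 0.1. fail to reject H0.

W+ = 10, W- = 11, W = min = 10, p = 0.916282, fail to reject H0.


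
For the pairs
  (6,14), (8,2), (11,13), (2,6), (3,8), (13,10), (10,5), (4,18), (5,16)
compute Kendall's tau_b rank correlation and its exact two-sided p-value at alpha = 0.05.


Step 1: Enumerate the 36 unordered pairs (i,j) with i<j and classify each by sign(x_j-x_i) * sign(y_j-y_i).
  (1,2):dx=+2,dy=-12->D; (1,3):dx=+5,dy=-1->D; (1,4):dx=-4,dy=-8->C; (1,5):dx=-3,dy=-6->C
  (1,6):dx=+7,dy=-4->D; (1,7):dx=+4,dy=-9->D; (1,8):dx=-2,dy=+4->D; (1,9):dx=-1,dy=+2->D
  (2,3):dx=+3,dy=+11->C; (2,4):dx=-6,dy=+4->D; (2,5):dx=-5,dy=+6->D; (2,6):dx=+5,dy=+8->C
  (2,7):dx=+2,dy=+3->C; (2,8):dx=-4,dy=+16->D; (2,9):dx=-3,dy=+14->D; (3,4):dx=-9,dy=-7->C
  (3,5):dx=-8,dy=-5->C; (3,6):dx=+2,dy=-3->D; (3,7):dx=-1,dy=-8->C; (3,8):dx=-7,dy=+5->D
  (3,9):dx=-6,dy=+3->D; (4,5):dx=+1,dy=+2->C; (4,6):dx=+11,dy=+4->C; (4,7):dx=+8,dy=-1->D
  (4,8):dx=+2,dy=+12->C; (4,9):dx=+3,dy=+10->C; (5,6):dx=+10,dy=+2->C; (5,7):dx=+7,dy=-3->D
  (5,8):dx=+1,dy=+10->C; (5,9):dx=+2,dy=+8->C; (6,7):dx=-3,dy=-5->C; (6,8):dx=-9,dy=+8->D
  (6,9):dx=-8,dy=+6->D; (7,8):dx=-6,dy=+13->D; (7,9):dx=-5,dy=+11->D; (8,9):dx=+1,dy=-2->D
Step 2: C = 16, D = 20, total pairs = 36.
Step 3: tau = (C - D)/(n(n-1)/2) = (16 - 20)/36 = -0.111111.
Step 4: Exact two-sided p-value (enumerate n! = 362880 permutations of y under H0): p = 0.761414.
Step 5: alpha = 0.05. fail to reject H0.

tau_b = -0.1111 (C=16, D=20), p = 0.761414, fail to reject H0.
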